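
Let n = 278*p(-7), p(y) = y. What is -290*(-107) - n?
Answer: 32976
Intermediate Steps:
n = -1946 (n = 278*(-7) = -1946)
-290*(-107) - n = -290*(-107) - 1*(-1946) = 31030 + 1946 = 32976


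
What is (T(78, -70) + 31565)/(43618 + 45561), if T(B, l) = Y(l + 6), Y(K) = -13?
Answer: 31552/89179 ≈ 0.35381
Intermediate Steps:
T(B, l) = -13
(T(78, -70) + 31565)/(43618 + 45561) = (-13 + 31565)/(43618 + 45561) = 31552/89179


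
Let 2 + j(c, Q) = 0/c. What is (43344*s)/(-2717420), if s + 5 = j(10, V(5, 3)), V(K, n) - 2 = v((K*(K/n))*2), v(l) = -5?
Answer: 75852/679355 ≈ 0.11165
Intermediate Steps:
V(K, n) = -3 (V(K, n) = 2 - 5 = -3)
j(c, Q) = -2 (j(c, Q) = -2 + 0/c = -2 + 0 = -2)
s = -7 (s = -5 - 2 = -7)
(43344*s)/(-2717420) = (43344*(-7))/(-2717420) = -303408*(-1/2717420) = 75852/679355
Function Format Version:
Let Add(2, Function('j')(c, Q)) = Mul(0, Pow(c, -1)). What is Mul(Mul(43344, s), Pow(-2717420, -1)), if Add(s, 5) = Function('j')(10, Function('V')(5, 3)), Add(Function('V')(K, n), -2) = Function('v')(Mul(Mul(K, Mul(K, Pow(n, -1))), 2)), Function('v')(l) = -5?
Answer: Rational(75852, 679355) ≈ 0.11165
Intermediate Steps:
Function('V')(K, n) = -3 (Function('V')(K, n) = Add(2, -5) = -3)
Function('j')(c, Q) = -2 (Function('j')(c, Q) = Add(-2, Mul(0, Pow(c, -1))) = Add(-2, 0) = -2)
s = -7 (s = Add(-5, -2) = -7)
Mul(Mul(43344, s), Pow(-2717420, -1)) = Mul(Mul(43344, -7), Pow(-2717420, -1)) = Mul(-303408, Rational(-1, 2717420)) = Rational(75852, 679355)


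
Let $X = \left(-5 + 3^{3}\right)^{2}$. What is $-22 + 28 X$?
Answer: $13530$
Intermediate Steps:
$X = 484$ ($X = \left(-5 + 27\right)^{2} = 22^{2} = 484$)
$-22 + 28 X = -22 + 28 \cdot 484 = -22 + 13552 = 13530$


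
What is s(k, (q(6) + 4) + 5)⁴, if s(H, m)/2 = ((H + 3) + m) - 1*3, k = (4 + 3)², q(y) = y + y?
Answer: 384160000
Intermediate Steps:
q(y) = 2*y
k = 49 (k = 7² = 49)
s(H, m) = 2*H + 2*m (s(H, m) = 2*(((H + 3) + m) - 1*3) = 2*(((3 + H) + m) - 3) = 2*((3 + H + m) - 3) = 2*(H + m) = 2*H + 2*m)
s(k, (q(6) + 4) + 5)⁴ = (2*49 + 2*((2*6 + 4) + 5))⁴ = (98 + 2*((12 + 4) + 5))⁴ = (98 + 2*(16 + 5))⁴ = (98 + 2*21)⁴ = (98 + 42)⁴ = 140⁴ = 384160000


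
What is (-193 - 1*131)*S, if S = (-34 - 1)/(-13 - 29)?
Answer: -270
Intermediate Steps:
S = ⅚ (S = -35/(-42) = -35*(-1/42) = ⅚ ≈ 0.83333)
(-193 - 1*131)*S = (-193 - 1*131)*(⅚) = (-193 - 131)*(⅚) = -324*⅚ = -270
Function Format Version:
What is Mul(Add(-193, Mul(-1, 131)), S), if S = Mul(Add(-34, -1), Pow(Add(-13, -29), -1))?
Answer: -270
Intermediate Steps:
S = Rational(5, 6) (S = Mul(-35, Pow(-42, -1)) = Mul(-35, Rational(-1, 42)) = Rational(5, 6) ≈ 0.83333)
Mul(Add(-193, Mul(-1, 131)), S) = Mul(Add(-193, Mul(-1, 131)), Rational(5, 6)) = Mul(Add(-193, -131), Rational(5, 6)) = Mul(-324, Rational(5, 6)) = -270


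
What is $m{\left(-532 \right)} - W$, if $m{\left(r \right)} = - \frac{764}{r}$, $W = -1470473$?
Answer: $\frac{195573100}{133} \approx 1.4705 \cdot 10^{6}$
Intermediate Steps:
$m{\left(-532 \right)} - W = - \frac{764}{-532} - -1470473 = \left(-764\right) \left(- \frac{1}{532}\right) + 1470473 = \frac{191}{133} + 1470473 = \frac{195573100}{133}$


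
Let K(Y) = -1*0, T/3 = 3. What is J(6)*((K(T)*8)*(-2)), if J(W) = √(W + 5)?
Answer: 0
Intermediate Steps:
T = 9 (T = 3*3 = 9)
K(Y) = 0
J(W) = √(5 + W)
J(6)*((K(T)*8)*(-2)) = √(5 + 6)*((0*8)*(-2)) = √11*(0*(-2)) = √11*0 = 0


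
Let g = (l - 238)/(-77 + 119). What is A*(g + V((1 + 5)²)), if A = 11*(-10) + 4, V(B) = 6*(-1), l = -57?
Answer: 28991/21 ≈ 1380.5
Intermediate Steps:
V(B) = -6
A = -106 (A = -110 + 4 = -106)
g = -295/42 (g = (-57 - 238)/(-77 + 119) = -295/42 ≈ -7.0238)
A*(g + V((1 + 5)²)) = -106*(-295/42 - 6) = -106*(-547/42) = 28991/21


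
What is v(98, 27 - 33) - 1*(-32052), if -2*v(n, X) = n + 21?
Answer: 63985/2 ≈ 31993.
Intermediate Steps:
v(n, X) = -21/2 - n/2 (v(n, X) = -(n + 21)/2 = -(21 + n)/2 = -21/2 - n/2)
v(98, 27 - 33) - 1*(-32052) = (-21/2 - ½*98) - 1*(-32052) = (-21/2 - 49) + 32052 = -119/2 + 32052 = 63985/2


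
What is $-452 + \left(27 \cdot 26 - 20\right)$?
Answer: $230$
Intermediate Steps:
$-452 + \left(27 \cdot 26 - 20\right) = -452 + \left(702 - 20\right) = -452 + 682 = 230$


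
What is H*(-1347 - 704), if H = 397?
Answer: -814247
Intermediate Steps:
H*(-1347 - 704) = 397*(-1347 - 704) = 397*(-2051) = -814247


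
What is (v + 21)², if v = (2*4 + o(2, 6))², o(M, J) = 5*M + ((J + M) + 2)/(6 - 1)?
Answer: 177241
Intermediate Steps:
o(M, J) = ⅖ + J/5 + 26*M/5 (o(M, J) = 5*M + (2 + J + M)/5 = 5*M + (2 + J + M)*(⅕) = 5*M + (⅖ + J/5 + M/5) = ⅖ + J/5 + 26*M/5)
v = 400 (v = (2*4 + (⅖ + (⅕)*6 + (26/5)*2))² = (8 + (⅖ + 6/5 + 52/5))² = (8 + 12)² = 20² = 400)
(v + 21)² = (400 + 21)² = 421² = 177241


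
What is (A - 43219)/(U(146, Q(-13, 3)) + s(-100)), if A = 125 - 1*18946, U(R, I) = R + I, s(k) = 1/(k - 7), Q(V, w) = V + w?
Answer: -6638280/14551 ≈ -456.21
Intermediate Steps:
s(k) = 1/(-7 + k)
U(R, I) = I + R
A = -18821 (A = 125 - 18946 = -18821)
(A - 43219)/(U(146, Q(-13, 3)) + s(-100)) = (-18821 - 43219)/(((-13 + 3) + 146) + 1/(-7 - 100)) = -62040/((-10 + 146) + 1/(-107)) = -62040/(136 - 1/107) = -62040/14551/107 = -62040*107/14551 = -6638280/14551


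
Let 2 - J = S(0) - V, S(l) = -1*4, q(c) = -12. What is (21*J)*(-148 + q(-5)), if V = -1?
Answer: -16800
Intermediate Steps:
S(l) = -4
J = 5 (J = 2 - (-4 - 1*(-1)) = 2 - (-4 + 1) = 2 - 1*(-3) = 2 + 3 = 5)
(21*J)*(-148 + q(-5)) = (21*5)*(-148 - 12) = 105*(-160) = -16800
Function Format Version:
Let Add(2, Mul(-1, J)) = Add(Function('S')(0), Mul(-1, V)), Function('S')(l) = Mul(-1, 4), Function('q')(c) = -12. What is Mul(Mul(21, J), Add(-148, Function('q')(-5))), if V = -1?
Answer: -16800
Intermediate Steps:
Function('S')(l) = -4
J = 5 (J = Add(2, Mul(-1, Add(-4, Mul(-1, -1)))) = Add(2, Mul(-1, Add(-4, 1))) = Add(2, Mul(-1, -3)) = Add(2, 3) = 5)
Mul(Mul(21, J), Add(-148, Function('q')(-5))) = Mul(Mul(21, 5), Add(-148, -12)) = Mul(105, -160) = -16800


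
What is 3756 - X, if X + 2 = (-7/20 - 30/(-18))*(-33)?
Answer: 76029/20 ≈ 3801.4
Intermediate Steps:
X = -909/20 (X = -2 + (-7/20 - 30/(-18))*(-33) = -2 + (-7*1/20 - 30*(-1/18))*(-33) = -2 + (-7/20 + 5/3)*(-33) = -2 + (79/60)*(-33) = -2 - 869/20 = -909/20 ≈ -45.450)
3756 - X = 3756 - 1*(-909/20) = 3756 + 909/20 = 76029/20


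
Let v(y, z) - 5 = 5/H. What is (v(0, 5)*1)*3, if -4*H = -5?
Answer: 27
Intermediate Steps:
H = 5/4 (H = -1/4*(-5) = 5/4 ≈ 1.2500)
v(y, z) = 9 (v(y, z) = 5 + 5/(5/4) = 5 + 5*(4/5) = 5 + 4 = 9)
(v(0, 5)*1)*3 = (9*1)*3 = 9*3 = 27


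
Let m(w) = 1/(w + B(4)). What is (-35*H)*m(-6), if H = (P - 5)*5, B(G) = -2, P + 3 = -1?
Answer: -1575/8 ≈ -196.88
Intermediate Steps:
P = -4 (P = -3 - 1 = -4)
m(w) = 1/(-2 + w) (m(w) = 1/(w - 2) = 1/(-2 + w))
H = -45 (H = (-4 - 5)*5 = -9*5 = -45)
(-35*H)*m(-6) = (-35*(-45))/(-2 - 6) = 1575/(-8) = 1575*(-⅛) = -1575/8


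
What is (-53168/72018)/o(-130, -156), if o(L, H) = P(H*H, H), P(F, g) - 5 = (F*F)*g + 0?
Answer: 26584/3326856377973939 ≈ 7.9907e-12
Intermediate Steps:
P(F, g) = 5 + g*F**2 (P(F, g) = 5 + ((F*F)*g + 0) = 5 + (F**2*g + 0) = 5 + (g*F**2 + 0) = 5 + g*F**2)
o(L, H) = 5 + H**5 (o(L, H) = 5 + H*(H*H)**2 = 5 + H*(H**2)**2 = 5 + H*H**4 = 5 + H**5)
(-53168/72018)/o(-130, -156) = (-53168/72018)/(5 + (-156)**5) = (-53168*1/72018)/(5 - 92389579776) = -26584/36009/(-92389579771) = -26584/36009*(-1/92389579771) = 26584/3326856377973939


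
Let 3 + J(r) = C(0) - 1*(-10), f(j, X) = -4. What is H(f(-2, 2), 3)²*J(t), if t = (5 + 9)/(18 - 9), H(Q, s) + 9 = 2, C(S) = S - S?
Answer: 343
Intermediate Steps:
C(S) = 0
H(Q, s) = -7 (H(Q, s) = -9 + 2 = -7)
t = 14/9 ≈ 1.5556
J(r) = 7 (J(r) = -3 + (0 - 1*(-10)) = -3 + (0 + 10) = -3 + 10 = 7)
H(f(-2, 2), 3)²*J(t) = (-7)²*7 = 49*7 = 343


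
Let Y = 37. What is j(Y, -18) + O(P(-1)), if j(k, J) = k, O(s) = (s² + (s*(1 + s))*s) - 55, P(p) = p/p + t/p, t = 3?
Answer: -18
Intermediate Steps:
P(p) = 1 + 3/p (P(p) = p/p + 3/p = 1 + 3/p)
O(s) = -55 + s² + s²*(1 + s) (O(s) = (s² + s²*(1 + s)) - 55 = -55 + s² + s²*(1 + s))
j(Y, -18) + O(P(-1)) = 37 + (-55 + ((3 - 1)/(-1))³ + 2*((3 - 1)/(-1))²) = 37 + (-55 + (-1*2)³ + 2*(-1*2)²) = 37 + (-55 + (-2)³ + 2*(-2)²) = 37 + (-55 - 8 + 2*4) = 37 + (-55 - 8 + 8) = 37 - 55 = -18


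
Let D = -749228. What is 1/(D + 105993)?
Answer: -1/643235 ≈ -1.5546e-6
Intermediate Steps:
1/(D + 105993) = 1/(-749228 + 105993) = 1/(-643235) = -1/643235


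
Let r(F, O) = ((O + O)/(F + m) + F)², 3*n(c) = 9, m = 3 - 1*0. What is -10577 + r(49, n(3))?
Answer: -5519323/676 ≈ -8164.7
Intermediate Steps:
m = 3 (m = 3 + 0 = 3)
n(c) = 3 (n(c) = (⅓)*9 = 3)
r(F, O) = (F + 2*O/(3 + F))² (r(F, O) = ((O + O)/(F + 3) + F)² = ((2*O)/(3 + F) + F)² = (2*O/(3 + F) + F)² = (F + 2*O/(3 + F))²)
-10577 + r(49, n(3)) = -10577 + (49² + 2*3 + 3*49)²/(3 + 49)² = -10577 + (2401 + 6 + 147)²/52² = -10577 + (1/2704)*2554² = -10577 + (1/2704)*6522916 = -10577 + 1630729/676 = -5519323/676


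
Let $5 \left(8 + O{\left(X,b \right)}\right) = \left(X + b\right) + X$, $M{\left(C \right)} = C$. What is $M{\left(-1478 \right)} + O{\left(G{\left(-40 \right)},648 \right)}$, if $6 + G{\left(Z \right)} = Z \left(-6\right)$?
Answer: $- \frac{6314}{5} \approx -1262.8$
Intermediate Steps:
$G{\left(Z \right)} = -6 - 6 Z$ ($G{\left(Z \right)} = -6 + Z \left(-6\right) = -6 - 6 Z$)
$O{\left(X,b \right)} = -8 + \frac{b}{5} + \frac{2 X}{5}$ ($O{\left(X,b \right)} = -8 + \frac{\left(X + b\right) + X}{5} = -8 + \frac{b + 2 X}{5} = -8 + \left(\frac{b}{5} + \frac{2 X}{5}\right) = -8 + \frac{b}{5} + \frac{2 X}{5}$)
$M{\left(-1478 \right)} + O{\left(G{\left(-40 \right)},648 \right)} = -1478 + \left(-8 + \frac{1}{5} \cdot 648 + \frac{2 \left(-6 - -240\right)}{5}\right) = -1478 + \left(-8 + \frac{648}{5} + \frac{2 \left(-6 + 240\right)}{5}\right) = -1478 + \left(-8 + \frac{648}{5} + \frac{2}{5} \cdot 234\right) = -1478 + \left(-8 + \frac{648}{5} + \frac{468}{5}\right) = -1478 + \frac{1076}{5} = - \frac{6314}{5}$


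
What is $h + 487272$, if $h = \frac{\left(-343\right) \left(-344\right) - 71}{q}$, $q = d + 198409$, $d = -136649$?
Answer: $\frac{30094036641}{61760} \approx 4.8727 \cdot 10^{5}$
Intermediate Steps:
$q = 61760$ ($q = -136649 + 198409 = 61760$)
$h = \frac{117921}{61760}$ ($h = \frac{\left(-343\right) \left(-344\right) - 71}{61760} = \left(117992 - 71\right) \frac{1}{61760} = 117921 \cdot \frac{1}{61760} = \frac{117921}{61760} \approx 1.9093$)
$h + 487272 = \frac{117921}{61760} + 487272 = \frac{30094036641}{61760}$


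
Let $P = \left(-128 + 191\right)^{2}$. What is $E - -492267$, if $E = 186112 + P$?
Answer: $682348$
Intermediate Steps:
$P = 3969$ ($P = 63^{2} = 3969$)
$E = 190081$ ($E = 186112 + 3969 = 190081$)
$E - -492267 = 190081 - -492267 = 190081 + 492267 = 682348$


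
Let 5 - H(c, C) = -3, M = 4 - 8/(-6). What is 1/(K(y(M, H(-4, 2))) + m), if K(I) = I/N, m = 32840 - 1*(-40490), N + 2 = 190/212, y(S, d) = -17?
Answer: 117/8581412 ≈ 1.3634e-5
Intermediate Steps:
M = 16/3 (M = 4 - 8*(-⅙) = 4 + 4/3 = 16/3 ≈ 5.3333)
H(c, C) = 8 (H(c, C) = 5 - 1*(-3) = 5 + 3 = 8)
N = -117/106 (N = -2 + 190/212 = -2 + 190*(1/212) = -2 + 95/106 = -117/106 ≈ -1.1038)
m = 73330 (m = 32840 + 40490 = 73330)
K(I) = -106*I/117 (K(I) = I/(-117/106) = I*(-106/117) = -106*I/117)
1/(K(y(M, H(-4, 2))) + m) = 1/(-106/117*(-17) + 73330) = 1/(1802/117 + 73330) = 1/(8581412/117) = 117/8581412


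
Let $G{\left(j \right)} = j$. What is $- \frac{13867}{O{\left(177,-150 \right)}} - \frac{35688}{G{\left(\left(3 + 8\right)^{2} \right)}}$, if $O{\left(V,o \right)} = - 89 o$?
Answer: $- \frac{478112707}{1615350} \approx -295.98$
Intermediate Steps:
$- \frac{13867}{O{\left(177,-150 \right)}} - \frac{35688}{G{\left(\left(3 + 8\right)^{2} \right)}} = - \frac{13867}{\left(-89\right) \left(-150\right)} - \frac{35688}{\left(3 + 8\right)^{2}} = - \frac{13867}{13350} - \frac{35688}{11^{2}} = \left(-13867\right) \frac{1}{13350} - \frac{35688}{121} = - \frac{13867}{13350} - \frac{35688}{121} = - \frac{478112707}{1615350}$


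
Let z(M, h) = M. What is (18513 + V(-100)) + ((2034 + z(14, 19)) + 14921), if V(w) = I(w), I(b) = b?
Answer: 35382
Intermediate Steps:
V(w) = w
(18513 + V(-100)) + ((2034 + z(14, 19)) + 14921) = (18513 - 100) + ((2034 + 14) + 14921) = 18413 + (2048 + 14921) = 18413 + 16969 = 35382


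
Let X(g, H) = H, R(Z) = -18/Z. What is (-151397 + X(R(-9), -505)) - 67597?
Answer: -219499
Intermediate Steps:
(-151397 + X(R(-9), -505)) - 67597 = (-151397 - 505) - 67597 = -151902 - 67597 = -219499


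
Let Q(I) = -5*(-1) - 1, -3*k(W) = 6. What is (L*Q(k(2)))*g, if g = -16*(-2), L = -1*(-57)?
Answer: 7296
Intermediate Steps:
k(W) = -2 (k(W) = -1/3*6 = -2)
Q(I) = 4 (Q(I) = 5 - 1 = 4)
L = 57
g = 32
(L*Q(k(2)))*g = (57*4)*32 = 228*32 = 7296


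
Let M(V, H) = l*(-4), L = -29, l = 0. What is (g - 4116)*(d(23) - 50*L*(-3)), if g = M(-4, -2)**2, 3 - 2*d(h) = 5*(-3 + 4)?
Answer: 17908716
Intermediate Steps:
M(V, H) = 0 (M(V, H) = 0*(-4) = 0)
d(h) = -1 (d(h) = 3/2 - 5*(-3 + 4)/2 = 3/2 - 5/2 = -1)
g = 0 (g = 0**2 = 0)
(g - 4116)*(d(23) - 50*L*(-3)) = (0 - 4116)*(-1 - (-1450)*(-3)) = -4116*(-1 - 50*87) = -4116*(-1 - 4350) = -4116*(-4351) = 17908716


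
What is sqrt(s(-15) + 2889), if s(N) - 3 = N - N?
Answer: 2*sqrt(723) ≈ 53.777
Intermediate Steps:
s(N) = 3 (s(N) = 3 + (N - N) = 3 + 0 = 3)
sqrt(s(-15) + 2889) = sqrt(3 + 2889) = sqrt(2892) = 2*sqrt(723)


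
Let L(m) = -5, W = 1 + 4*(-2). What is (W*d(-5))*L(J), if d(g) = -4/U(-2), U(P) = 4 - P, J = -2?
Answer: -70/3 ≈ -23.333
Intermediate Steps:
W = -7 (W = 1 - 8 = -7)
d(g) = -⅔ (d(g) = -4/(4 - 1*(-2)) = -4/(4 + 2) = -4/6 = -4*⅙ = -⅔)
(W*d(-5))*L(J) = -7*(-⅔)*(-5) = (14/3)*(-5) = -70/3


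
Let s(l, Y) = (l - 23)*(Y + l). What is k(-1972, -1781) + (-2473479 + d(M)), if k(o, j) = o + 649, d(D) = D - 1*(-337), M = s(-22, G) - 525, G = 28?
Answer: -2475260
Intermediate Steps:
s(l, Y) = (-23 + l)*(Y + l)
M = -795 (M = ((-22)**2 - 23*28 - 23*(-22) + 28*(-22)) - 525 = (484 - 644 + 506 - 616) - 525 = -270 - 525 = -795)
d(D) = 337 + D (d(D) = D + 337 = 337 + D)
k(o, j) = 649 + o
k(-1972, -1781) + (-2473479 + d(M)) = (649 - 1972) + (-2473479 + (337 - 795)) = -1323 + (-2473479 - 458) = -1323 - 2473937 = -2475260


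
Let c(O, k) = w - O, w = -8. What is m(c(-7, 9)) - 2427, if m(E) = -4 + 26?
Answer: -2405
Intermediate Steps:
c(O, k) = -8 - O
m(E) = 22
m(c(-7, 9)) - 2427 = 22 - 2427 = -2405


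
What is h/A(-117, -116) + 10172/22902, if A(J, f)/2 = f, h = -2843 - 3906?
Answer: 78462751/2656632 ≈ 29.535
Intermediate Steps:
h = -6749
A(J, f) = 2*f
h/A(-117, -116) + 10172/22902 = -6749/(2*(-116)) + 10172/22902 = -6749/(-232) + 10172*(1/22902) = -6749*(-1/232) + 5086/11451 = 6749/232 + 5086/11451 = 78462751/2656632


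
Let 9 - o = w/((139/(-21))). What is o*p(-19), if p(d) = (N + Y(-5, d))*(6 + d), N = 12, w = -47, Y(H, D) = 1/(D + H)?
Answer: -41041/139 ≈ -295.26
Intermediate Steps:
o = 264/139 (o = 9 - (-47)/(139/(-21)) = 9 - (-47)/(139*(-1/21)) = 9 - (-47)/(-139/21) = 9 - (-47)*(-21)/139 = 9 - 1*987/139 = 9 - 987/139 = 264/139 ≈ 1.8993)
p(d) = (6 + d)*(12 + 1/(-5 + d)) (p(d) = (12 + 1/(d - 5))*(6 + d) = (12 + 1/(-5 + d))*(6 + d) = (6 + d)*(12 + 1/(-5 + d)))
o*p(-19) = 264*((-354 + 12*(-19)**2 + 13*(-19))/(-5 - 19))/139 = 264*((-354 + 12*361 - 247)/(-24))/139 = 264*(-(-354 + 4332 - 247)/24)/139 = 264*(-1/24*3731)/139 = (264/139)*(-3731/24) = -41041/139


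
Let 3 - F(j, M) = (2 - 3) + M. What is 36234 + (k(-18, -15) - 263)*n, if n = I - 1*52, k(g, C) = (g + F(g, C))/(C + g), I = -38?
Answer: 658974/11 ≈ 59907.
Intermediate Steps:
F(j, M) = 4 - M (F(j, M) = 3 - ((2 - 3) + M) = 3 - (-1 + M) = 3 + (1 - M) = 4 - M)
k(g, C) = (4 + g - C)/(C + g) (k(g, C) = (g + (4 - C))/(C + g) = (4 + g - C)/(C + g))
n = -90 (n = -38 - 1*52 = -38 - 52 = -90)
36234 + (k(-18, -15) - 263)*n = 36234 + ((4 - 18 - 1*(-15))/(-15 - 18) - 263)*(-90) = 36234 + ((4 - 18 + 15)/(-33) - 263)*(-90) = 36234 + (-1/33*1 - 263)*(-90) = 36234 + (-1/33 - 263)*(-90) = 36234 - 8680/33*(-90) = 36234 + 260400/11 = 658974/11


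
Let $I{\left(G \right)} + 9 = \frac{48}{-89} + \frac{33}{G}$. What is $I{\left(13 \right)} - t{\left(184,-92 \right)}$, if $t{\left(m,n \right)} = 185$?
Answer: $- \frac{222145}{1157} \approx -192.0$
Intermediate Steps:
$I{\left(G \right)} = - \frac{849}{89} + \frac{33}{G}$ ($I{\left(G \right)} = -9 + \left(\frac{48}{-89} + \frac{33}{G}\right) = -9 + \left(48 \left(- \frac{1}{89}\right) + \frac{33}{G}\right) = -9 - \left(\frac{48}{89} - \frac{33}{G}\right) = - \frac{849}{89} + \frac{33}{G}$)
$I{\left(13 \right)} - t{\left(184,-92 \right)} = \left(- \frac{849}{89} + \frac{33}{13}\right) - 185 = - \frac{8100}{1157} - 185 = - \frac{222145}{1157}$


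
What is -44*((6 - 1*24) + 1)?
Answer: 748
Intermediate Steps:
-44*((6 - 1*24) + 1) = -44*((6 - 24) + 1) = -44*(-18 + 1) = -44*(-17) = 748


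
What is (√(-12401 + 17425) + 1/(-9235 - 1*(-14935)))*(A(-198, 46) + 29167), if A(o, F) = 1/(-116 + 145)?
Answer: 70487/13775 + 3383376*√314/29 ≈ 2.0674e+6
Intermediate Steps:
A(o, F) = 1/29
(√(-12401 + 17425) + 1/(-9235 - 1*(-14935)))*(A(-198, 46) + 29167) = (√(-12401 + 17425) + 1/(-9235 - 1*(-14935)))*(1/29 + 29167) = (√5024 + 1/(-9235 + 14935))*(845844/29) = (4*√314 + 1/5700)*(845844/29) = (1/5700 + 4*√314)*(845844/29) = 70487/13775 + 3383376*√314/29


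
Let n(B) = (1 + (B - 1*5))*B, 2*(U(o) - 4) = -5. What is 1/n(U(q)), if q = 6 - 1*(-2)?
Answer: -4/15 ≈ -0.26667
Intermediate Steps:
q = 8 (q = 6 + 2 = 8)
U(o) = 3/2 (U(o) = 4 + (½)*(-5) = 4 - 5/2 = 3/2)
n(B) = B*(-4 + B) (n(B) = (1 + (B - 5))*B = (1 + (-5 + B))*B = (-4 + B)*B = B*(-4 + B))
1/n(U(q)) = 1/(3*(-4 + 3/2)/2) = 1/((3/2)*(-5/2)) = 1/(-15/4) = -4/15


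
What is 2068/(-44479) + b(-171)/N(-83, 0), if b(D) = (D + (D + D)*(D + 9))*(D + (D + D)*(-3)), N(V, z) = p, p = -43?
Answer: -2100485947909/1912597 ≈ -1.0982e+6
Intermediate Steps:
N(V, z) = -43
b(D) = -5*D*(D + 2*D*(9 + D)) (b(D) = (D + (2*D)*(9 + D))*(D + (2*D)*(-3)) = (D + 2*D*(9 + D))*(D - 6*D) = (D + 2*D*(9 + D))*(-5*D) = -5*D*(D + 2*D*(9 + D)))
2068/(-44479) + b(-171)/N(-83, 0) = 2068/(-44479) + ((-171)²*(-95 - 10*(-171)))/(-43) = 2068*(-1/44479) + (29241*(-95 + 1710))*(-1/43) = -2068/44479 + (29241*1615)*(-1/43) = -2068/44479 + 47224215*(-1/43) = -2068/44479 - 47224215/43 = -2100485947909/1912597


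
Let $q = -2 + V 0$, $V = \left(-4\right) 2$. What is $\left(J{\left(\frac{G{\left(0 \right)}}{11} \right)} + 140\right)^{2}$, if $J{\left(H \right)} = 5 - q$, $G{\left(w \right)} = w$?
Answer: $21609$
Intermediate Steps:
$V = -8$
$q = -2$ ($q = -2 - 0 = -2 + 0 = -2$)
$J{\left(H \right)} = 7$ ($J{\left(H \right)} = 5 - -2 = 5 + 2 = 7$)
$\left(J{\left(\frac{G{\left(0 \right)}}{11} \right)} + 140\right)^{2} = \left(7 + 140\right)^{2} = 147^{2} = 21609$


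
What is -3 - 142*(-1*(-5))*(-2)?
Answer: 1417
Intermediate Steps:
-3 - 142*(-1*(-5))*(-2) = -3 - 710*(-2) = -3 - 142*(-10) = -3 + 1420 = 1417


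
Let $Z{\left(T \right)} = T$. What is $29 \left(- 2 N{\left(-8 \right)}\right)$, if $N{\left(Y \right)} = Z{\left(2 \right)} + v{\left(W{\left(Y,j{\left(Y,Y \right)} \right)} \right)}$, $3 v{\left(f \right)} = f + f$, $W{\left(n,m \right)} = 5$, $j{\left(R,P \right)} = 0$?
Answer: $- \frac{928}{3} \approx -309.33$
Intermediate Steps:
$v{\left(f \right)} = \frac{2 f}{3}$ ($v{\left(f \right)} = \frac{f + f}{3} = \frac{2 f}{3}$)
$N{\left(Y \right)} = \frac{16}{3}$ ($N{\left(Y \right)} = 2 + \frac{2}{3} \cdot 5 = 2 + \frac{10}{3} = \frac{16}{3}$)
$29 \left(- 2 N{\left(-8 \right)}\right) = 29 \left(\left(-2\right) \frac{16}{3}\right) = 29 \left(- \frac{32}{3}\right) = - \frac{928}{3}$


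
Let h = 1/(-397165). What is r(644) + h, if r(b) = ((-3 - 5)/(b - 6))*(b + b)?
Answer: -2046194399/126695635 ≈ -16.150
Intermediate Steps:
h = -1/397165 ≈ -2.5178e-6
r(b) = -16*b/(-6 + b) (r(b) = (-8/(-6 + b))*(2*b) = -16*b/(-6 + b))
r(644) + h = -16*644/(-6 + 644) - 1/397165 = -16*644/638 - 1/397165 = -16*644*1/638 - 1/397165 = -5152/319 - 1/397165 = -2046194399/126695635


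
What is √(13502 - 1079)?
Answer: √12423 ≈ 111.46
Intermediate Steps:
√(13502 - 1079) = √12423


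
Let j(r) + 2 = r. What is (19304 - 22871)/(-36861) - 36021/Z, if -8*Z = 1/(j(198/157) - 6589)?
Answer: -3663190187364551/1929059 ≈ -1.8990e+9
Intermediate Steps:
j(r) = -2 + r
Z = 157/8276712 (Z = -1/(8*((-2 + 198/157) - 6589)) = -1/(8*(-116/157 - 6589)) = -1/(8*(-1034589/157)) = -⅛*(-157/1034589) = 157/8276712 ≈ 1.8969e-5)
(19304 - 22871)/(-36861) - 36021/Z = (19304 - 22871)/(-36861) - 36021/157/8276712 = -3567*(-1/36861) - 36021*8276712/157 = 1189/12287 - 298135442952/157 = -3663190187364551/1929059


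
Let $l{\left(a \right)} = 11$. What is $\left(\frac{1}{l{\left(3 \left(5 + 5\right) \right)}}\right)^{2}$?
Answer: $\frac{1}{121} \approx 0.0082645$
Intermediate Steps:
$\left(\frac{1}{l{\left(3 \left(5 + 5\right) \right)}}\right)^{2} = \left(\frac{1}{11}\right)^{2} = \frac{1}{121}$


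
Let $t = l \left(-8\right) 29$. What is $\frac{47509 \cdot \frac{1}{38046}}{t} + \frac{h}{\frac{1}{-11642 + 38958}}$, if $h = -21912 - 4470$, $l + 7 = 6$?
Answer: $- \frac{6360947461342955}{8826672} \approx -7.2065 \cdot 10^{8}$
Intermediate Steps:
$l = -1$ ($l = -7 + 6 = -1$)
$t = 232$ ($t = \left(-1\right) \left(-8\right) 29 = 8 \cdot 29 = 232$)
$h = -26382$
$\frac{47509 \cdot \frac{1}{38046}}{t} + \frac{h}{\frac{1}{-11642 + 38958}} = \frac{47509 \cdot \frac{1}{38046}}{232} - \frac{26382}{\frac{1}{-11642 + 38958}} = 47509 \cdot \frac{1}{38046} \cdot \frac{1}{232} - \frac{26382}{\frac{1}{27316}} = \frac{47509}{38046} \cdot \frac{1}{232} - 26382 \frac{1}{\frac{1}{27316}} = \frac{47509}{8826672} - 720650712 = - \frac{6360947461342955}{8826672}$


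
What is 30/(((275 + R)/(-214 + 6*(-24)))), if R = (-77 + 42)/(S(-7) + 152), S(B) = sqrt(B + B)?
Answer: 2148*(-sqrt(14) + 152*I)/(-8353*I + 55*sqrt(14)) ≈ -39.087 + 0.00080584*I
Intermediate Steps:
S(B) = sqrt(2)*sqrt(B) (S(B) = sqrt(2*B) = sqrt(2)*sqrt(B))
R = -35/(152 + I*sqrt(14)) (R = (-77 + 42)/(sqrt(2)*sqrt(-7) + 152) = -35/(sqrt(2)*(I*sqrt(7)) + 152) = -35/(I*sqrt(14) + 152) = -35/(152 + I*sqrt(14)) ≈ -0.23012 + 0.0056648*I)
30/(((275 + R)/(-214 + 6*(-24)))) = 30/(((275 + (-2660/11559 + 35*I*sqrt(14)/23118))/(-214 + 6*(-24)))) = 30/(((3176065/11559 + 35*I*sqrt(14)/23118)/(-214 - 144))) = 30/(((3176065/11559 + 35*I*sqrt(14)/23118)/(-358))) = 30/(((3176065/11559 + 35*I*sqrt(14)/23118)*(-1/358))) = 30/(-3176065/4138122 - 35*I*sqrt(14)/8276244)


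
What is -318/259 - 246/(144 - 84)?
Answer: -13799/2590 ≈ -5.3278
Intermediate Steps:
-318/259 - 246/(144 - 84) = -318*1/259 - 246/60 = -318/259 - 246*1/60 = -318/259 - 41/10 = -13799/2590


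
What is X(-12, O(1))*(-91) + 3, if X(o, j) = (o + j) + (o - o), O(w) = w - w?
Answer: 1095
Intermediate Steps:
O(w) = 0
X(o, j) = j + o (X(o, j) = (j + o) + 0 = j + o)
X(-12, O(1))*(-91) + 3 = (0 - 12)*(-91) + 3 = -12*(-91) + 3 = 1092 + 3 = 1095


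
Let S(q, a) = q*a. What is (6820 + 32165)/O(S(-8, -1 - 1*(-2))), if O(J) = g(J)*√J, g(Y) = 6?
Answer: -12995*I*√2/8 ≈ -2297.2*I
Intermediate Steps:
S(q, a) = a*q
O(J) = 6*√J
(6820 + 32165)/O(S(-8, -1 - 1*(-2))) = (6820 + 32165)/((6*√((-1 - 1*(-2))*(-8)))) = 38985/((6*√((-1 + 2)*(-8)))) = 38985/((6*√(1*(-8)))) = 38985/((6*√(-8))) = 38985/((6*(2*I*√2))) = 38985/((12*I*√2)) = 38985*(-I*√2/24) = -12995*I*√2/8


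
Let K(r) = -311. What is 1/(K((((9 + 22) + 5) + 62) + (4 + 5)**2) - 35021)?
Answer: -1/35332 ≈ -2.8303e-5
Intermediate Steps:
1/(K((((9 + 22) + 5) + 62) + (4 + 5)**2) - 35021) = 1/(-311 - 35021) = 1/(-35332) = -1/35332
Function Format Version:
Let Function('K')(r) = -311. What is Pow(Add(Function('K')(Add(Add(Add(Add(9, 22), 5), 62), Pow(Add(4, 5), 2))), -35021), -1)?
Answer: Rational(-1, 35332) ≈ -2.8303e-5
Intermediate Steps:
Pow(Add(Function('K')(Add(Add(Add(Add(9, 22), 5), 62), Pow(Add(4, 5), 2))), -35021), -1) = Pow(Add(-311, -35021), -1) = Pow(-35332, -1) = Rational(-1, 35332)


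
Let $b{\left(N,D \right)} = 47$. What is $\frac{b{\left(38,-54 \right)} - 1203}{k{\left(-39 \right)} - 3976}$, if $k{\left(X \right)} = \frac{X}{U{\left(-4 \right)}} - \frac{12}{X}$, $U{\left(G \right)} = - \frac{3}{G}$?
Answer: $\frac{221}{770} \approx 0.28701$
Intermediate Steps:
$k{\left(X \right)} = - \frac{12}{X} + \frac{4 X}{3}$ ($k{\left(X \right)} = \frac{X}{\left(-3\right) \frac{1}{-4}} - \frac{12}{X} = \frac{X}{\left(-3\right) \left(- \frac{1}{4}\right)} - \frac{12}{X} = \frac{X}{\frac{3}{4}} - \frac{12}{X} = X \frac{4}{3} - \frac{12}{X} = \frac{4 X}{3} - \frac{12}{X} = - \frac{12}{X} + \frac{4 X}{3}$)
$\frac{b{\left(38,-54 \right)} - 1203}{k{\left(-39 \right)} - 3976} = \frac{47 - 1203}{\left(- \frac{12}{-39} + \frac{4}{3} \left(-39\right)\right) - 3976} = - \frac{1156}{\left(\left(-12\right) \left(- \frac{1}{39}\right) - 52\right) - 3976} = - \frac{1156}{\left(\frac{4}{13} - 52\right) - 3976} = - \frac{1156}{- \frac{672}{13} - 3976} = - \frac{1156}{- \frac{52360}{13}} = \left(-1156\right) \left(- \frac{13}{52360}\right) = \frac{221}{770}$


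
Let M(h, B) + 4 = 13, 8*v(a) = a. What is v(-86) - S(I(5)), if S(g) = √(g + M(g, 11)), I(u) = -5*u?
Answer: -43/4 - 4*I ≈ -10.75 - 4.0*I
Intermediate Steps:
v(a) = a/8
M(h, B) = 9 (M(h, B) = -4 + 13 = 9)
S(g) = √(9 + g) (S(g) = √(g + 9) = √(9 + g))
v(-86) - S(I(5)) = (⅛)*(-86) - √(9 - 5*5) = -43/4 - √(9 - 25) = -43/4 - √(-16) = -43/4 - 4*I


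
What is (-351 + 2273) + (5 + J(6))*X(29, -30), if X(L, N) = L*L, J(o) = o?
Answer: 11173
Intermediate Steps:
X(L, N) = L**2
(-351 + 2273) + (5 + J(6))*X(29, -30) = (-351 + 2273) + (5 + 6)*29**2 = 1922 + 11*841 = 1922 + 9251 = 11173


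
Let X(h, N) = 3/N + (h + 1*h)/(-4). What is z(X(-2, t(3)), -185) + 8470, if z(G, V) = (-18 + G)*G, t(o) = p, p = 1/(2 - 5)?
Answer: 8678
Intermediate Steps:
p = -1/3 (p = 1/(-3) = -1/3 ≈ -0.33333)
t(o) = -1/3
X(h, N) = 3/N - h/2 (X(h, N) = 3/N + (h + h)*(-1/4) = 3/N + (2*h)*(-1/4) = 3/N - h/2)
z(G, V) = G*(-18 + G)
z(X(-2, t(3)), -185) + 8470 = (3/(-1/3) - 1/2*(-2))*(-18 + (3/(-1/3) - 1/2*(-2))) + 8470 = (3*(-3) + 1)*(-18 + (3*(-3) + 1)) + 8470 = (-9 + 1)*(-18 + (-9 + 1)) + 8470 = -8*(-18 - 8) + 8470 = -8*(-26) + 8470 = 208 + 8470 = 8678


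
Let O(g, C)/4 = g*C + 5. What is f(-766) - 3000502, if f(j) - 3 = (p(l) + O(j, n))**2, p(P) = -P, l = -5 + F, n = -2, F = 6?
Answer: 34785110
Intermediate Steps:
O(g, C) = 20 + 4*C*g (O(g, C) = 4*(g*C + 5) = 4*(C*g + 5) = 4*(5 + C*g) = 20 + 4*C*g)
l = 1 (l = -5 + 6 = 1)
f(j) = 3 + (19 - 8*j)**2 (f(j) = 3 + (-1*1 + (20 + 4*(-2)*j))**2 = 3 + (-1 + (20 - 8*j))**2 = 3 + (19 - 8*j)**2)
f(-766) - 3000502 = (3 + (-19 + 8*(-766))**2) - 3000502 = (3 + (-19 - 6128)**2) - 3000502 = (3 + (-6147)**2) - 3000502 = (3 + 37785609) - 3000502 = 37785612 - 3000502 = 34785110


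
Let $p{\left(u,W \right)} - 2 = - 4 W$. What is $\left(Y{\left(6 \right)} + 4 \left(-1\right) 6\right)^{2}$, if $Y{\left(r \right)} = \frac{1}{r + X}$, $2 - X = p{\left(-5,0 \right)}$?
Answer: $\frac{20449}{36} \approx 568.03$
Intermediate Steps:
$p{\left(u,W \right)} = 2 - 4 W$
$X = 0$ ($X = 2 - \left(2 - 0\right) = 2 - \left(2 + 0\right) = 2 - 2 = 0$)
$Y{\left(r \right)} = \frac{1}{r}$ ($Y{\left(r \right)} = \frac{1}{r + 0} = \frac{1}{r}$)
$\left(Y{\left(6 \right)} + 4 \left(-1\right) 6\right)^{2} = \left(\frac{1}{6} + 4 \left(-1\right) 6\right)^{2} = \left(\frac{1}{6} - 24\right)^{2} = \left(- \frac{143}{6}\right)^{2} = \frac{20449}{36}$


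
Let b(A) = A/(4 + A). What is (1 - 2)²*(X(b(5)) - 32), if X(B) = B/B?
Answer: -31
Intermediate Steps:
X(B) = 1
(1 - 2)²*(X(b(5)) - 32) = (1 - 2)²*(1 - 32) = (-1)²*(-31) = 1*(-31) = -31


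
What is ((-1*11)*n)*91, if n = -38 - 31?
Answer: 69069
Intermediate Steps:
n = -69
((-1*11)*n)*91 = (-1*11*(-69))*91 = -11*(-69)*91 = 759*91 = 69069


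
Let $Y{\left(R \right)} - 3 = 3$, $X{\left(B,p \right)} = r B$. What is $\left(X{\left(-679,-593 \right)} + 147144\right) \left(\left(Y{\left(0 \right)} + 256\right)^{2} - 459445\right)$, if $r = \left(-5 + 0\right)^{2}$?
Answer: $-50870175369$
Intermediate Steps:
$r = 25$ ($r = \left(-5\right)^{2} = 25$)
$X{\left(B,p \right)} = 25 B$
$Y{\left(R \right)} = 6$ ($Y{\left(R \right)} = 3 + 3 = 6$)
$\left(X{\left(-679,-593 \right)} + 147144\right) \left(\left(Y{\left(0 \right)} + 256\right)^{2} - 459445\right) = \left(25 \left(-679\right) + 147144\right) \left(\left(6 + 256\right)^{2} - 459445\right) = \left(-16975 + 147144\right) \left(262^{2} - 459445\right) = 130169 \left(68644 - 459445\right) = 130169 \left(-390801\right) = -50870175369$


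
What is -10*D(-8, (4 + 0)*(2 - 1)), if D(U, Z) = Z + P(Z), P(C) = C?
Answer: -80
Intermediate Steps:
D(U, Z) = 2*Z (D(U, Z) = Z + Z = 2*Z)
-10*D(-8, (4 + 0)*(2 - 1)) = -20*(4 + 0)*(2 - 1) = -20*4*1 = -20*4 = -10*8 = -80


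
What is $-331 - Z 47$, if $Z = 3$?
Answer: $-472$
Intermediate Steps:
$-331 - Z 47 = -331 - 3 \cdot 47 = -331 - 141 = -472$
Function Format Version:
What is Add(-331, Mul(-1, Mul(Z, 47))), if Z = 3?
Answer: -472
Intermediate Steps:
Add(-331, Mul(-1, Mul(Z, 47))) = Add(-331, Mul(-1, Mul(3, 47))) = Add(-331, Mul(-1, 141)) = Add(-331, -141) = -472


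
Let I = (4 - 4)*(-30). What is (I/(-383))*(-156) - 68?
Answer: -68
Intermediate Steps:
I = 0 (I = 0*(-30) = 0)
(I/(-383))*(-156) - 68 = (0/(-383))*(-156) - 68 = (0*(-1/383))*(-156) - 68 = 0*(-156) - 68 = 0 - 68 = -68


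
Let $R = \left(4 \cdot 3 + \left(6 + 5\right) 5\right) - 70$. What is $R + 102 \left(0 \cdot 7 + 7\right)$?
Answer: $711$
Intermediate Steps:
$R = -3$ ($R = \left(12 + 11 \cdot 5\right) - 70 = \left(12 + 55\right) - 70 = 67 - 70 = -3$)
$R + 102 \left(0 \cdot 7 + 7\right) = -3 + 102 \left(0 \cdot 7 + 7\right) = -3 + 102 \left(0 + 7\right) = -3 + 102 \cdot 7 = -3 + 714 = 711$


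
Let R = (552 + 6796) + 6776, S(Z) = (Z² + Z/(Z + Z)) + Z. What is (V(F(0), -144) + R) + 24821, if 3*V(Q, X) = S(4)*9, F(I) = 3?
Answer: 78013/2 ≈ 39007.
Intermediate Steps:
S(Z) = ½ + Z + Z² (S(Z) = (Z² + Z/((2*Z))) + Z = (Z² + (1/(2*Z))*Z) + Z = (Z² + ½) + Z = (½ + Z²) + Z = ½ + Z + Z²)
R = 14124 (R = 7348 + 6776 = 14124)
V(Q, X) = 123/2 (V(Q, X) = ((½ + 4 + 4²)*9)/3 = ((½ + 4 + 16)*9)/3 = ((41/2)*9)/3 = (⅓)*(369/2) = 123/2)
(V(F(0), -144) + R) + 24821 = (123/2 + 14124) + 24821 = 28371/2 + 24821 = 78013/2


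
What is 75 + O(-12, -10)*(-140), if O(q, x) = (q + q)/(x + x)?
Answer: -93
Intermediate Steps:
O(q, x) = q/x (O(q, x) = (2*q)/((2*x)) = (2*q)*(1/(2*x)) = q/x)
75 + O(-12, -10)*(-140) = 75 - 12/(-10)*(-140) = 75 - 12*(-⅒)*(-140) = 75 + (6/5)*(-140) = 75 - 168 = -93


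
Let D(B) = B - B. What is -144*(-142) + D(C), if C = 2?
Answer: 20448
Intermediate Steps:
D(B) = 0
-144*(-142) + D(C) = -144*(-142) + 0 = 20448 + 0 = 20448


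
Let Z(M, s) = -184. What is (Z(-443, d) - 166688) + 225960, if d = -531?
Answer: 59088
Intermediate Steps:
(Z(-443, d) - 166688) + 225960 = (-184 - 166688) + 225960 = -166872 + 225960 = 59088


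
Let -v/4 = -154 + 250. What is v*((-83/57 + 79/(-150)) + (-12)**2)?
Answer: -25903936/475 ≈ -54535.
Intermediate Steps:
v = -384 (v = -4*(-154 + 250) = -4*96 = -384)
v*((-83/57 + 79/(-150)) + (-12)**2) = -384*((-83/57 + 79/(-150)) + (-12)**2) = -384*((-83*1/57 + 79*(-1/150)) + 144) = -384*((-83/57 - 79/150) + 144) = -384*(-5651/2850 + 144) = -384*404749/2850 = -25903936/475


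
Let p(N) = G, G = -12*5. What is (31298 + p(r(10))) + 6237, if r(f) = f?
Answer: 37475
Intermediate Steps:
G = -60
p(N) = -60
(31298 + p(r(10))) + 6237 = (31298 - 60) + 6237 = 31238 + 6237 = 37475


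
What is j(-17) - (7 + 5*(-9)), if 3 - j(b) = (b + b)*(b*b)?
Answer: 9867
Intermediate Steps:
j(b) = 3 - 2*b**3 (j(b) = 3 - (b + b)*b*b = 3 - 2*b*b**2 = 3 - 2*b**3)
j(-17) - (7 + 5*(-9)) = (3 - 2*(-17)**3) - (7 + 5*(-9)) = (3 - 2*(-4913)) - (7 - 45) = (3 + 9826) - 1*(-38) = 9829 + 38 = 9867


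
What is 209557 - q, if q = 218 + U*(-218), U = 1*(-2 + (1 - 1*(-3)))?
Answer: 209775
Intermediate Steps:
U = 2 (U = 1*(-2 + (1 + 3)) = 1*(-2 + 4) = 1*2 = 2)
q = -218 (q = 218 + 2*(-218) = 218 - 436 = -218)
209557 - q = 209557 - 1*(-218) = 209557 + 218 = 209775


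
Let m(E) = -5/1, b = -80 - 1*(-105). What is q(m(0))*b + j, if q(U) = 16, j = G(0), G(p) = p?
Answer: 400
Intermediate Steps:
b = 25 (b = -80 + 105 = 25)
m(E) = -5 (m(E) = -5*1 = -5)
j = 0
q(m(0))*b + j = 16*25 + 0 = 400 + 0 = 400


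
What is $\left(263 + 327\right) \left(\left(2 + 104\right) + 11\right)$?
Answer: $69030$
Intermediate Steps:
$\left(263 + 327\right) \left(\left(2 + 104\right) + 11\right) = 590 \left(106 + 11\right) = 590 \cdot 117 = 69030$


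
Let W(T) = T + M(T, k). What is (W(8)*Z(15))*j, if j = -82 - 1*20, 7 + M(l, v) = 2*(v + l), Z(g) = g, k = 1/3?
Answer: -27030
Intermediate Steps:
k = ⅓ ≈ 0.33333
M(l, v) = -7 + 2*l + 2*v (M(l, v) = -7 + 2*(v + l) = -7 + 2*(l + v) = -7 + (2*l + 2*v) = -7 + 2*l + 2*v)
j = -102 (j = -82 - 20 = -102)
W(T) = -19/3 + 3*T (W(T) = T + (-7 + 2*T + 2*(⅓)) = T + (-7 + 2*T + ⅔) = T + (-19/3 + 2*T) = -19/3 + 3*T)
(W(8)*Z(15))*j = ((-19/3 + 3*8)*15)*(-102) = ((-19/3 + 24)*15)*(-102) = ((53/3)*15)*(-102) = 265*(-102) = -27030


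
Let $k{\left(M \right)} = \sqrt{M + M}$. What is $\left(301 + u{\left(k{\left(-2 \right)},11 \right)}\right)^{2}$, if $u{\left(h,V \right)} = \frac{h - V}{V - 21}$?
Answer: $\frac{9126437}{100} - \frac{3021 i}{25} \approx 91264.0 - 120.84 i$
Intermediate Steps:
$k{\left(M \right)} = \sqrt{2} \sqrt{M}$ ($k{\left(M \right)} = \sqrt{2 M} = \sqrt{2} \sqrt{M}$)
$u{\left(h,V \right)} = \frac{h - V}{-21 + V}$
$\left(301 + u{\left(k{\left(-2 \right)},11 \right)}\right)^{2} = \left(301 + \frac{\sqrt{2} \sqrt{-2} - 11}{-21 + 11}\right)^{2} = \left(301 + \frac{\sqrt{2} i \sqrt{2} - 11}{-10}\right)^{2} = \left(301 - \frac{2 i - 11}{10}\right)^{2} = \left(301 - \frac{-11 + 2 i}{10}\right)^{2} = \left(301 + \left(\frac{11}{10} - \frac{i}{5}\right)\right)^{2} = \left(\frac{3021}{10} - \frac{i}{5}\right)^{2}$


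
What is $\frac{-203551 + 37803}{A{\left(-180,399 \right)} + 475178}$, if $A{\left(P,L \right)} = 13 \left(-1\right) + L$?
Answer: $- \frac{41437}{118891} \approx -0.34853$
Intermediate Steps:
$A{\left(P,L \right)} = -13 + L$
$\frac{-203551 + 37803}{A{\left(-180,399 \right)} + 475178} = \frac{-203551 + 37803}{\left(-13 + 399\right) + 475178} = - \frac{165748}{386 + 475178} = - \frac{165748}{475564} = \left(-165748\right) \frac{1}{475564} = - \frac{41437}{118891}$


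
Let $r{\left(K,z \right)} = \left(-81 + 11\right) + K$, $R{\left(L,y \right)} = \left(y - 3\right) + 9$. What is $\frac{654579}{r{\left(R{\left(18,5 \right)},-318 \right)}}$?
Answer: $- \frac{654579}{59} \approx -11095.0$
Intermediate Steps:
$R{\left(L,y \right)} = 6 + y$ ($R{\left(L,y \right)} = \left(-3 + y\right) + 9 = 6 + y$)
$r{\left(K,z \right)} = -70 + K$
$\frac{654579}{r{\left(R{\left(18,5 \right)},-318 \right)}} = \frac{654579}{-70 + \left(6 + 5\right)} = \frac{654579}{-70 + 11} = \frac{654579}{-59} = 654579 \left(- \frac{1}{59}\right) = - \frac{654579}{59}$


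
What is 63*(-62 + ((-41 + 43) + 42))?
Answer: -1134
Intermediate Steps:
63*(-62 + ((-41 + 43) + 42)) = 63*(-62 + (2 + 42)) = 63*(-62 + 44) = 63*(-18) = -1134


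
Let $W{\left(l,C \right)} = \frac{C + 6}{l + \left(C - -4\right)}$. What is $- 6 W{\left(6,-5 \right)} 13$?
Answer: $- \frac{78}{5} \approx -15.6$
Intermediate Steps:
$W{\left(l,C \right)} = \frac{6 + C}{4 + C + l}$ ($W{\left(l,C \right)} = \frac{6 + C}{l + \left(C + 4\right)} = \frac{6 + C}{l + \left(4 + C\right)} = \frac{6 + C}{4 + C + l}$)
$- 6 W{\left(6,-5 \right)} 13 = - 6 \frac{6 - 5}{4 - 5 + 6} \cdot 13 = - 6 \cdot \frac{1}{5} \cdot 1 \cdot 13 = \left(-6\right) \frac{1}{5} \cdot 13 = \left(- \frac{6}{5}\right) 13 = - \frac{78}{5}$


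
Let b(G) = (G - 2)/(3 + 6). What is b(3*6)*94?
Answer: 1504/9 ≈ 167.11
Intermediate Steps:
b(G) = -2/9 + G/9 (b(G) = (-2 + G)/9 = (-2 + G)*(1/9) = -2/9 + G/9)
b(3*6)*94 = (-2/9 + (3*6)/9)*94 = (-2/9 + (1/9)*18)*94 = (-2/9 + 2)*94 = (16/9)*94 = 1504/9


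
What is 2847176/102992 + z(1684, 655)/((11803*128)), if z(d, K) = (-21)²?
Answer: 268844585341/9724916608 ≈ 27.645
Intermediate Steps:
z(d, K) = 441
2847176/102992 + z(1684, 655)/((11803*128)) = 2847176/102992 + 441/((11803*128)) = 2847176*(1/102992) + 441/1510784 = 355897/12874 + 441*(1/1510784) = 355897/12874 + 441/1510784 = 268844585341/9724916608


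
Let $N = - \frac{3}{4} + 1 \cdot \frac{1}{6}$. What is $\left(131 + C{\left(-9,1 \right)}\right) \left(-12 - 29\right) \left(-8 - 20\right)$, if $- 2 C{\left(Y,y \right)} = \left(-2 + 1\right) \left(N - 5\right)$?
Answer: $\frac{883099}{6} \approx 1.4718 \cdot 10^{5}$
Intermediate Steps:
$N = - \frac{7}{12}$ ($N = \left(-3\right) \frac{1}{4} + 1 \cdot \frac{1}{6} = - \frac{3}{4} + \frac{1}{6} = - \frac{7}{12} \approx -0.58333$)
$C{\left(Y,y \right)} = - \frac{67}{24}$ ($C{\left(Y,y \right)} = - \frac{\left(-2 + 1\right) \left(- \frac{7}{12} - 5\right)}{2} = - \frac{\left(-1\right) \left(- \frac{67}{12}\right)}{2} = \left(- \frac{1}{2}\right) \frac{67}{12} = - \frac{67}{24}$)
$\left(131 + C{\left(-9,1 \right)}\right) \left(-12 - 29\right) \left(-8 - 20\right) = \left(131 - \frac{67}{24}\right) \left(-12 - 29\right) \left(-8 - 20\right) = \frac{3077 \left(\left(-41\right) \left(-28\right)\right)}{24} = \frac{3077}{24} \cdot 1148 = \frac{883099}{6}$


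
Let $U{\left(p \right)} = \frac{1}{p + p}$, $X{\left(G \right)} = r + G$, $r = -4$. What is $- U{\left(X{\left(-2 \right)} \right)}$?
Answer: $\frac{1}{12} \approx 0.083333$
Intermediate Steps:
$X{\left(G \right)} = -4 + G$
$U{\left(p \right)} = \frac{1}{2 p}$
$- U{\left(X{\left(-2 \right)} \right)} = - \frac{1}{2 \left(-4 - 2\right)} = - \frac{1}{2 \left(-6\right)} = - \frac{-1}{2 \cdot 6} = \left(-1\right) \left(- \frac{1}{12}\right) = \frac{1}{12}$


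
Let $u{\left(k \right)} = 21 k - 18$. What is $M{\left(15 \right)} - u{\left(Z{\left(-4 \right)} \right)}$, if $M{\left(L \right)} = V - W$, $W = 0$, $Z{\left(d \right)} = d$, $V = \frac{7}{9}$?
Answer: $\frac{925}{9} \approx 102.78$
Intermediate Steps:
$V = \frac{7}{9}$ ($V = 7 \cdot \frac{1}{9} = \frac{7}{9} \approx 0.77778$)
$M{\left(L \right)} = \frac{7}{9}$ ($M{\left(L \right)} = \frac{7}{9} - 0 = \frac{7}{9} + 0 = \frac{7}{9}$)
$u{\left(k \right)} = -18 + 21 k$
$M{\left(15 \right)} - u{\left(Z{\left(-4 \right)} \right)} = \frac{7}{9} - \left(-18 + 21 \left(-4\right)\right) = \frac{7}{9} - \left(-18 - 84\right) = \frac{7}{9} - -102 = \frac{7}{9} + 102 = \frac{925}{9}$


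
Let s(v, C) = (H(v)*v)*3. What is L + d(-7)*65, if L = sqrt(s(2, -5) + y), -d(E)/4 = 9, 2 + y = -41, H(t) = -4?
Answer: -2340 + I*sqrt(67) ≈ -2340.0 + 8.1853*I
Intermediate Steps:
s(v, C) = -12*v (s(v, C) = -4*v*3 = -12*v)
y = -43 (y = -2 - 41 = -43)
d(E) = -36 (d(E) = -4*9 = -36)
L = I*sqrt(67) (L = sqrt(-12*2 - 43) = sqrt(-24 - 43) = sqrt(-67) = I*sqrt(67) ≈ 8.1853*I)
L + d(-7)*65 = I*sqrt(67) - 36*65 = I*sqrt(67) - 2340 = -2340 + I*sqrt(67)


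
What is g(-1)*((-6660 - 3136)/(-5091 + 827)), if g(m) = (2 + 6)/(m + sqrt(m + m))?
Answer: -9796/1599 - 9796*I*sqrt(2)/1599 ≈ -6.1263 - 8.6639*I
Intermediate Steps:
g(m) = 8/(m + sqrt(2)*sqrt(m)) (g(m) = 8/(m + sqrt(2*m)) = 8/(m + sqrt(2)*sqrt(m)))
g(-1)*((-6660 - 3136)/(-5091 + 827)) = (8/(-1 + sqrt(2)*sqrt(-1)))*((-6660 - 3136)/(-5091 + 827)) = (8/(-1 + sqrt(2)*I))*(-9796/(-4264)) = (8/(-1 + I*sqrt(2)))*(-9796*(-1/4264)) = (8/(-1 + I*sqrt(2)))*(2449/1066) = 9796/(533*(-1 + I*sqrt(2)))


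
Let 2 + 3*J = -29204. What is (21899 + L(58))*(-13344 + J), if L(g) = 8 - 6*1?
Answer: -1516381438/3 ≈ -5.0546e+8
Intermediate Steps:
J = -29206/3 (J = -⅔ + (⅓)*(-29204) = -⅔ - 29204/3 = -29206/3 ≈ -9735.3)
L(g) = 2 (L(g) = 8 - 6 = 2)
(21899 + L(58))*(-13344 + J) = (21899 + 2)*(-13344 - 29206/3) = 21901*(-69238/3) = -1516381438/3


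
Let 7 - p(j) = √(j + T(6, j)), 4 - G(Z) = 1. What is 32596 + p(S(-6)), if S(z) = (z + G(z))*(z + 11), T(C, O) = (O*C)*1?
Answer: 32603 - I*√105 ≈ 32603.0 - 10.247*I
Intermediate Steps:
G(Z) = 3 (G(Z) = 4 - 1*1 = 4 - 1 = 3)
T(C, O) = C*O (T(C, O) = (C*O)*1 = C*O)
S(z) = (3 + z)*(11 + z) (S(z) = (z + 3)*(z + 11) = (3 + z)*(11 + z))
p(j) = 7 - √7*√j (p(j) = 7 - √(j + 6*j) = 7 - √(7*j) = 7 - √7*√j)
32596 + p(S(-6)) = 32596 + (7 - √7*√(33 + (-6)² + 14*(-6))) = 32596 + (7 - √7*√(33 + 36 - 84)) = 32596 + (7 - √7*√(-15)) = 32596 + (7 - √7*I*√15) = 32596 + (7 - I*√105) = 32603 - I*√105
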